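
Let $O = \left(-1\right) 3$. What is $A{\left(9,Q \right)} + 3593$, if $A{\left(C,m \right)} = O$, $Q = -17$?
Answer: $3590$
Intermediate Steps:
$O = -3$
$A{\left(C,m \right)} = -3$
$A{\left(9,Q \right)} + 3593 = -3 + 3593 = 3590$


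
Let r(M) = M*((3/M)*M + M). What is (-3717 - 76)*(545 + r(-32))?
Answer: -5587089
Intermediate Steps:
r(M) = M*(3 + M)
(-3717 - 76)*(545 + r(-32)) = (-3717 - 76)*(545 - 32*(3 - 32)) = -3793*(545 - 32*(-29)) = -3793*(545 + 928) = -3793*1473 = -5587089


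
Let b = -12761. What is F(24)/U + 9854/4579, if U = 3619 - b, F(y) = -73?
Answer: 161074253/75004020 ≈ 2.1475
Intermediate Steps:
U = 16380 (U = 3619 - 1*(-12761) = 3619 + 12761 = 16380)
F(24)/U + 9854/4579 = -73/16380 + 9854/4579 = 161074253/75004020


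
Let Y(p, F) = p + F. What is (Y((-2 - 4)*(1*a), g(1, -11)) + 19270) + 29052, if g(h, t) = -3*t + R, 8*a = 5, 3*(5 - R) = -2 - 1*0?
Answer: 580283/12 ≈ 48357.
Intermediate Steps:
R = 17/3 (R = 5 - (-2 - 1*0)/3 = 5 - (-2 + 0)/3 = 5 - ⅓*(-2) = 5 + ⅔ = 17/3 ≈ 5.6667)
a = 5/8 (a = (⅛)*5 = 5/8 ≈ 0.62500)
g(h, t) = 17/3 - 3*t (g(h, t) = -3*t + 17/3 = 17/3 - 3*t)
Y(p, F) = F + p
(Y((-2 - 4)*(1*a), g(1, -11)) + 19270) + 29052 = (((17/3 - 3*(-11)) + (-2 - 4)*(1*(5/8))) + 19270) + 29052 = (((17/3 + 33) - 6*5/8) + 19270) + 29052 = ((116/3 - 15/4) + 19270) + 29052 = (419/12 + 19270) + 29052 = 231659/12 + 29052 = 580283/12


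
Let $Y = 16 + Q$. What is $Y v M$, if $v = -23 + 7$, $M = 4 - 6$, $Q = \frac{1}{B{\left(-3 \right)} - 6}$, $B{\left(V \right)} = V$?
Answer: $\frac{4576}{9} \approx 508.44$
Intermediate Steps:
$Q = - \frac{1}{9}$ ($Q = \frac{1}{-3 - 6} = \frac{1}{-9} = - \frac{1}{9} \approx -0.11111$)
$M = -2$ ($M = 4 - 6 = -2$)
$v = -16$
$Y = \frac{143}{9}$ ($Y = 16 - \frac{1}{9} = \frac{143}{9} \approx 15.889$)
$Y v M = \frac{143}{9} \left(-16\right) \left(-2\right) = \left(- \frac{2288}{9}\right) \left(-2\right) = \frac{4576}{9}$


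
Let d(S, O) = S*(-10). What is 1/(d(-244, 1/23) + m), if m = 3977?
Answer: 1/6417 ≈ 0.00015584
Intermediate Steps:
d(S, O) = -10*S
1/(d(-244, 1/23) + m) = 1/(-10*(-244) + 3977) = 1/(2440 + 3977) = 1/6417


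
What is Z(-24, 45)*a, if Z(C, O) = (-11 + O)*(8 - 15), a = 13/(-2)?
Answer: 1547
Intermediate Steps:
a = -13/2 (a = 13*(-1/2) = -13/2 ≈ -6.5000)
Z(C, O) = 77 - 7*O (Z(C, O) = (-11 + O)*(-7) = 77 - 7*O)
Z(-24, 45)*a = (77 - 7*45)*(-13/2) = (77 - 315)*(-13/2) = -238*(-13/2) = 1547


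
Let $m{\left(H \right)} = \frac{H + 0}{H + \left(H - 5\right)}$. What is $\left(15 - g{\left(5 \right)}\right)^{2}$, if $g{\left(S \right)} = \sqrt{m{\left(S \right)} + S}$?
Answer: $\left(15 - \sqrt{6}\right)^{2} \approx 157.52$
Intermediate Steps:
$m{\left(H \right)} = \frac{H}{-5 + 2 H}$ ($m{\left(H \right)} = \frac{H}{H + \left(-5 + H\right)} = \frac{H}{-5 + 2 H}$)
$g{\left(S \right)} = \sqrt{S + \frac{S}{-5 + 2 S}}$ ($g{\left(S \right)} = \sqrt{\frac{S}{-5 + 2 S} + S} = \sqrt{S + \frac{S}{-5 + 2 S}}$)
$\left(15 - g{\left(5 \right)}\right)^{2} = \left(15 - \sqrt{\frac{5 \left(-4 + 2 \cdot 5\right)}{-5 + 2 \cdot 5}}\right)^{2} = \left(15 - \sqrt{\frac{5 \left(-4 + 10\right)}{-5 + 10}}\right)^{2} = \left(15 - \sqrt{5 \cdot \frac{1}{5} \cdot 6}\right)^{2} = \left(15 - \sqrt{6}\right)^{2}$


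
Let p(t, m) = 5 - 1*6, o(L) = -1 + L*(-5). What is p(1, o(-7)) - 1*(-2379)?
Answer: 2378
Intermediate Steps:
o(L) = -1 - 5*L
p(t, m) = -1 (p(t, m) = 5 - 6 = -1)
p(1, o(-7)) - 1*(-2379) = -1 - 1*(-2379) = -1 + 2379 = 2378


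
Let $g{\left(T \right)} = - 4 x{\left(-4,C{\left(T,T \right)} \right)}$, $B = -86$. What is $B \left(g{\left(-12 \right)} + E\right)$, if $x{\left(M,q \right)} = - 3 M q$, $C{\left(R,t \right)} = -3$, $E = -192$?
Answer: $4128$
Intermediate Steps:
$x{\left(M,q \right)} = - 3 M q$
$g{\left(T \right)} = 144$ ($g{\left(T \right)} = - 4 \left(\left(-3\right) \left(-4\right) \left(-3\right)\right) = \left(-4\right) \left(-36\right) = 144$)
$B \left(g{\left(-12 \right)} + E\right) = - 86 \left(144 - 192\right) = \left(-86\right) \left(-48\right) = 4128$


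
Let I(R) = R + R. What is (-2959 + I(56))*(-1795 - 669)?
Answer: 7015008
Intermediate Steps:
I(R) = 2*R
(-2959 + I(56))*(-1795 - 669) = (-2959 + 2*56)*(-1795 - 669) = (-2959 + 112)*(-2464) = -2847*(-2464) = 7015008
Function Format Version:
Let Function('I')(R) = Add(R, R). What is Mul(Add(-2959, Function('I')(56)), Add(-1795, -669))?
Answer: 7015008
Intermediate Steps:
Function('I')(R) = Mul(2, R)
Mul(Add(-2959, Function('I')(56)), Add(-1795, -669)) = Mul(Add(-2959, Mul(2, 56)), Add(-1795, -669)) = Mul(Add(-2959, 112), -2464) = Mul(-2847, -2464) = 7015008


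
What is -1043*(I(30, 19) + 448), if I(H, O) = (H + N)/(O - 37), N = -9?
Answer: -2796283/6 ≈ -4.6605e+5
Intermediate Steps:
I(H, O) = (-9 + H)/(-37 + O) (I(H, O) = (H - 9)/(O - 37) = (-9 + H)/(-37 + O))
-1043*(I(30, 19) + 448) = -1043*((-9 + 30)/(-37 + 19) + 448) = -1043*(21/(-18) + 448) = -1043*(-1/18*21 + 448) = -1043*(-7/6 + 448) = -1043*2681/6 = -2796283/6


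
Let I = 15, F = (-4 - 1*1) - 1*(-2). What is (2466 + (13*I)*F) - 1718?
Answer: 163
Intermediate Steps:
F = -3 (F = (-4 - 1) + 2 = -5 + 2 = -3)
(2466 + (13*I)*F) - 1718 = (2466 + (13*15)*(-3)) - 1718 = (2466 + 195*(-3)) - 1718 = (2466 - 585) - 1718 = 1881 - 1718 = 163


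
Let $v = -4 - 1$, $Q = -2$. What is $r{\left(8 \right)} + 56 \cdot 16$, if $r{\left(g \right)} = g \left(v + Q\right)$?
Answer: $840$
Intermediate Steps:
$v = -5$ ($v = -4 - 1 = -5$)
$r{\left(g \right)} = - 7 g$ ($r{\left(g \right)} = g \left(-5 - 2\right) = g \left(-7\right) = - 7 g$)
$r{\left(8 \right)} + 56 \cdot 16 = \left(-7\right) 8 + 56 \cdot 16 = -56 + 896 = 840$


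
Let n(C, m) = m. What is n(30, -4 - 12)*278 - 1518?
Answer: -5966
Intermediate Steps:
n(30, -4 - 12)*278 - 1518 = (-4 - 12)*278 - 1518 = -16*278 - 1518 = -4448 - 1518 = -5966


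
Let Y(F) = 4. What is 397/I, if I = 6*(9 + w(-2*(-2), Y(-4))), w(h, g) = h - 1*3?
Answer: 397/60 ≈ 6.6167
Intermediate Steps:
w(h, g) = -3 + h (w(h, g) = h - 3 = -3 + h)
I = 60 (I = 6*(9 + (-3 - 2*(-2))) = 6*(9 + (-3 + 4)) = 6*(9 + 1) = 6*10 = 60)
397/I = 397/60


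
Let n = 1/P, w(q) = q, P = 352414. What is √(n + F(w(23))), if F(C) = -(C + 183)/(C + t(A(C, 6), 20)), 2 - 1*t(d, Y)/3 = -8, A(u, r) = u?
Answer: 3*I*√150662985553178/18677942 ≈ 1.9715*I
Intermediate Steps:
t(d, Y) = 30 (t(d, Y) = 6 - 3*(-8) = 6 + 24 = 30)
n = 1/352414 ≈ 2.8376e-6
F(C) = -(183 + C)/(30 + C) (F(C) = -(C + 183)/(C + 30) = -(183 + C)/(30 + C))
√(n + F(w(23))) = √(1/352414 + (-183 - 1*23)/(30 + 23)) = √(1/352414 + (-183 - 23)/53) = √(1/352414 + (1/53)*(-206)) = √(1/352414 - 206/53) = √(-72597231/18677942) = 3*I*√150662985553178/18677942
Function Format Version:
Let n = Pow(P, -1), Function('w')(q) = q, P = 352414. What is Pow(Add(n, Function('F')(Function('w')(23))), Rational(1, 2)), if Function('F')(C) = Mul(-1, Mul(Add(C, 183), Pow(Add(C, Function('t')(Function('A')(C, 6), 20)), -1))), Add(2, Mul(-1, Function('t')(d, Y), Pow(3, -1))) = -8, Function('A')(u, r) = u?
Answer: Mul(Rational(3, 18677942), I, Pow(150662985553178, Rational(1, 2))) ≈ Mul(1.9715, I)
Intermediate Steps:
Function('t')(d, Y) = 30 (Function('t')(d, Y) = Add(6, Mul(-3, -8)) = Add(6, 24) = 30)
n = Rational(1, 352414) (n = Pow(352414, -1) = Rational(1, 352414) ≈ 2.8376e-6)
Function('F')(C) = Mul(-1, Pow(Add(30, C), -1), Add(183, C)) (Function('F')(C) = Mul(-1, Mul(Add(C, 183), Pow(Add(C, 30), -1))) = Mul(-1, Mul(Add(183, C), Pow(Add(30, C), -1))) = Mul(-1, Mul(Pow(Add(30, C), -1), Add(183, C))) = Mul(-1, Pow(Add(30, C), -1), Add(183, C)))
Pow(Add(n, Function('F')(Function('w')(23))), Rational(1, 2)) = Pow(Add(Rational(1, 352414), Mul(Pow(Add(30, 23), -1), Add(-183, Mul(-1, 23)))), Rational(1, 2)) = Pow(Add(Rational(1, 352414), Mul(Pow(53, -1), Add(-183, -23))), Rational(1, 2)) = Pow(Add(Rational(1, 352414), Mul(Rational(1, 53), -206)), Rational(1, 2)) = Pow(Add(Rational(1, 352414), Rational(-206, 53)), Rational(1, 2)) = Pow(Rational(-72597231, 18677942), Rational(1, 2)) = Mul(Rational(3, 18677942), I, Pow(150662985553178, Rational(1, 2)))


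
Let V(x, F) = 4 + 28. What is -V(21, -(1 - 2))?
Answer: -32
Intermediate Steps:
V(x, F) = 32
-V(21, -(1 - 2)) = -1*32 = -32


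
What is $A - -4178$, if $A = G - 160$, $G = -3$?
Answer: $4015$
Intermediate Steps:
$A = -163$ ($A = -3 - 160 = -163$)
$A - -4178 = -163 - -4178 = -163 + 4178 = 4015$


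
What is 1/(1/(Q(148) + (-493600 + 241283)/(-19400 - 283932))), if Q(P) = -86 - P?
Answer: -70727371/303332 ≈ -233.17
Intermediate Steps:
1/(1/(Q(148) + (-493600 + 241283)/(-19400 - 283932))) = 1/(1/((-86 - 1*148) + (-493600 + 241283)/(-19400 - 283932))) = 1/(1/((-86 - 148) - 252317/(-303332))) = 1/(1/(-234 - 252317*(-1/303332))) = 1/(1/(-234 + 252317/303332)) = 1/(1/(-70727371/303332)) = 1/(-303332/70727371) = -70727371/303332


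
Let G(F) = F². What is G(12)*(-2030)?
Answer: -292320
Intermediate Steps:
G(12)*(-2030) = 12²*(-2030) = 144*(-2030) = -292320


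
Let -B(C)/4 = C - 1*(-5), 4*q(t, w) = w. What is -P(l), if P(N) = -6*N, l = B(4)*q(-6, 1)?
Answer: -54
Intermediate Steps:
q(t, w) = w/4
B(C) = -20 - 4*C (B(C) = -4*(C - 1*(-5)) = -4*(C + 5) = -4*(5 + C) = -20 - 4*C)
l = -9 (l = (-20 - 4*4)*((1/4)*1) = (-20 - 16)*(1/4) = -36*1/4 = -9)
-P(l) = -(-6)*(-9) = -1*54 = -54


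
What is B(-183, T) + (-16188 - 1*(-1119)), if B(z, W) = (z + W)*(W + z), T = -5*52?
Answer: 181180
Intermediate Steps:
T = -260
B(z, W) = (W + z)² (B(z, W) = (W + z)*(W + z) = (W + z)²)
B(-183, T) + (-16188 - 1*(-1119)) = (-260 - 183)² + (-16188 - 1*(-1119)) = (-443)² + (-16188 + 1119) = 196249 - 15069 = 181180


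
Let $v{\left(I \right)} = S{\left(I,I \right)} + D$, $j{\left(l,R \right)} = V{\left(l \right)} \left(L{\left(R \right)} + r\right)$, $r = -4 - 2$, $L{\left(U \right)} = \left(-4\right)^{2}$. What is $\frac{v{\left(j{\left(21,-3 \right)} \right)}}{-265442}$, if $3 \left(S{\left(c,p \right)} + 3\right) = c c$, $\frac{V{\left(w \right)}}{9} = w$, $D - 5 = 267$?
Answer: $- \frac{1190969}{265442} \approx -4.4867$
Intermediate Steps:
$D = 272$ ($D = 5 + 267 = 272$)
$V{\left(w \right)} = 9 w$
$L{\left(U \right)} = 16$
$S{\left(c,p \right)} = -3 + \frac{c^{2}}{3}$ ($S{\left(c,p \right)} = -3 + \frac{c c}{3} = -3 + \frac{c^{2}}{3}$)
$r = -6$ ($r = -4 - 2 = -6$)
$j{\left(l,R \right)} = 90 l$ ($j{\left(l,R \right)} = 9 l \left(16 - 6\right) = 9 l 10 = 90 l$)
$v{\left(I \right)} = 269 + \frac{I^{2}}{3}$ ($v{\left(I \right)} = \left(-3 + \frac{I^{2}}{3}\right) + 272 = 269 + \frac{I^{2}}{3}$)
$\frac{v{\left(j{\left(21,-3 \right)} \right)}}{-265442} = \frac{269 + \frac{\left(90 \cdot 21\right)^{2}}{3}}{-265442} = \left(269 + \frac{1890^{2}}{3}\right) \left(- \frac{1}{265442}\right) = \left(269 + \frac{1}{3} \cdot 3572100\right) \left(- \frac{1}{265442}\right) = \left(269 + 1190700\right) \left(- \frac{1}{265442}\right) = 1190969 \left(- \frac{1}{265442}\right) = - \frac{1190969}{265442}$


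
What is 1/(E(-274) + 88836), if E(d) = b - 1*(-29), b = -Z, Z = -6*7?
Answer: 1/88907 ≈ 1.1248e-5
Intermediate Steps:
Z = -42
b = 42 (b = -1*(-42) = 42)
E(d) = 71 (E(d) = 42 - 1*(-29) = 42 + 29 = 71)
1/(E(-274) + 88836) = 1/(71 + 88836) = 1/88907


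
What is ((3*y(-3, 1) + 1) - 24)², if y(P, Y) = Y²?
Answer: 400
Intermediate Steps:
((3*y(-3, 1) + 1) - 24)² = ((3*1² + 1) - 24)² = ((3*1 + 1) - 24)² = ((3 + 1) - 24)² = (4 - 24)² = (-20)² = 400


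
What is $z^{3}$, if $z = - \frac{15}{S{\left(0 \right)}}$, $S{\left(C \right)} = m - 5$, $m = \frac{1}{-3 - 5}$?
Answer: $\frac{1728000}{68921} \approx 25.072$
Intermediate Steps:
$m = - \frac{1}{8}$ ($m = \frac{1}{-8} = - \frac{1}{8} \approx -0.125$)
$S{\left(C \right)} = - \frac{41}{8}$ ($S{\left(C \right)} = - \frac{1}{8} - 5 = - \frac{41}{8}$)
$z = \frac{120}{41}$ ($z = - \frac{15}{- \frac{41}{8}} = \left(-15\right) \left(- \frac{8}{41}\right) = \frac{120}{41} \approx 2.9268$)
$z^{3} = \left(\frac{120}{41}\right)^{3} = \frac{1728000}{68921}$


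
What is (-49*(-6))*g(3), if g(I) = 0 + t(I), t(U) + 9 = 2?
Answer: -2058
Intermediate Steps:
t(U) = -7 (t(U) = -9 + 2 = -7)
g(I) = -7 (g(I) = 0 - 7 = -7)
(-49*(-6))*g(3) = -49*(-6)*(-7) = -7*(-42)*(-7) = 294*(-7) = -2058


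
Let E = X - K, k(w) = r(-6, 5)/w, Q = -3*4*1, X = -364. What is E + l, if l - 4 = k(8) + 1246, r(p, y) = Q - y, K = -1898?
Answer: 22255/8 ≈ 2781.9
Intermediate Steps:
Q = -12 (Q = -12*1 = -12)
r(p, y) = -12 - y
k(w) = -17/w (k(w) = (-12 - 1*5)/w = (-12 - 5)/w = -17/w)
E = 1534 (E = -364 - 1*(-1898) = -364 + 1898 = 1534)
l = 9983/8 (l = 4 + (-17/8 + 1246) = 4 + 9951/8 = 9983/8 ≈ 1247.9)
E + l = 1534 + 9983/8 = 22255/8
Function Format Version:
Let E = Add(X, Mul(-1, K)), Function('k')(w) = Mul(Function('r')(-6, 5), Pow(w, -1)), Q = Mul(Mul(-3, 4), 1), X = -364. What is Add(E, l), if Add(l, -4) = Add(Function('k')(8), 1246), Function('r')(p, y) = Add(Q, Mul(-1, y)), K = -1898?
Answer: Rational(22255, 8) ≈ 2781.9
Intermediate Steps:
Q = -12 (Q = Mul(-12, 1) = -12)
Function('r')(p, y) = Add(-12, Mul(-1, y))
Function('k')(w) = Mul(-17, Pow(w, -1)) (Function('k')(w) = Mul(Add(-12, Mul(-1, 5)), Pow(w, -1)) = Mul(Add(-12, -5), Pow(w, -1)) = Mul(-17, Pow(w, -1)))
E = 1534 (E = Add(-364, Mul(-1, -1898)) = Add(-364, 1898) = 1534)
l = Rational(9983, 8) (l = Add(4, Add(Mul(-17, Pow(8, -1)), 1246)) = Add(4, Add(Mul(-17, Rational(1, 8)), 1246)) = Add(4, Add(Rational(-17, 8), 1246)) = Add(4, Rational(9951, 8)) = Rational(9983, 8) ≈ 1247.9)
Add(E, l) = Add(1534, Rational(9983, 8)) = Rational(22255, 8)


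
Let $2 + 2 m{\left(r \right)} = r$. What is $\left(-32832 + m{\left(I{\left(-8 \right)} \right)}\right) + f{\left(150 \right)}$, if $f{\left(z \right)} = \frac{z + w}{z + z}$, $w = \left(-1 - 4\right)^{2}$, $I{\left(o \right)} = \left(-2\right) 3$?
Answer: $- \frac{394025}{12} \approx -32835.0$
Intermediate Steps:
$I{\left(o \right)} = -6$
$w = 25$ ($w = \left(-5\right)^{2} = 25$)
$m{\left(r \right)} = -1 + \frac{r}{2}$
$f{\left(z \right)} = \frac{25 + z}{2 z}$ ($f{\left(z \right)} = \frac{z + 25}{z + z} = \frac{25 + z}{2 z}$)
$\left(-32832 + m{\left(I{\left(-8 \right)} \right)}\right) + f{\left(150 \right)} = \left(-32832 + \left(-1 + \frac{1}{2} \left(-6\right)\right)\right) + \frac{25 + 150}{2 \cdot 150} = \left(-32832 - 4\right) + \frac{1}{2} \cdot \frac{1}{150} \cdot 175 = \left(-32832 - 4\right) + \frac{7}{12} = -32836 + \frac{7}{12} = - \frac{394025}{12}$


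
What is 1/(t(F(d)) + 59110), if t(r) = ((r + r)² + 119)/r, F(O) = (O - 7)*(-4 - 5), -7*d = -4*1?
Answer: 2835/168238781 ≈ 1.6851e-5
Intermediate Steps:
d = 4/7 (d = -(-4)/7 = -⅐*(-4) = 4/7 ≈ 0.57143)
F(O) = 63 - 9*O (F(O) = (-7 + O)*(-9) = 63 - 9*O)
t(r) = (119 + 4*r²)/r (t(r) = ((2*r)² + 119)/r = (4*r² + 119)/r = (119 + 4*r²)/r)
1/(t(F(d)) + 59110) = 1/((4*(63 - 9*4/7) + 119/(63 - 9*4/7)) + 59110) = 1/((4*(63 - 36/7) + 119/(63 - 36/7)) + 59110) = 1/((4*(405/7) + 119/(405/7)) + 59110) = 1/((1620/7 + 119*(7/405)) + 59110) = 1/((1620/7 + 833/405) + 59110) = 1/(661931/2835 + 59110) = 1/(168238781/2835) = 2835/168238781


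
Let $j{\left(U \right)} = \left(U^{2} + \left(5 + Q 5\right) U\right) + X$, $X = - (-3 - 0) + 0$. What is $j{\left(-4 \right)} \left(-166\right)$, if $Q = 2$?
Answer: $6806$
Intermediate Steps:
$X = 3$ ($X = - (-3 + 0) + 0 = \left(-1\right) \left(-3\right) + 0 = 3 + 0 = 3$)
$j{\left(U \right)} = 3 + U^{2} + 15 U$ ($j{\left(U \right)} = \left(U^{2} + \left(5 + 2 \cdot 5\right) U\right) + 3 = \left(U^{2} + \left(5 + 10\right) U\right) + 3 = \left(U^{2} + 15 U\right) + 3 = 3 + U^{2} + 15 U$)
$j{\left(-4 \right)} \left(-166\right) = \left(3 + \left(-4\right)^{2} + 15 \left(-4\right)\right) \left(-166\right) = \left(3 + 16 - 60\right) \left(-166\right) = \left(-41\right) \left(-166\right) = 6806$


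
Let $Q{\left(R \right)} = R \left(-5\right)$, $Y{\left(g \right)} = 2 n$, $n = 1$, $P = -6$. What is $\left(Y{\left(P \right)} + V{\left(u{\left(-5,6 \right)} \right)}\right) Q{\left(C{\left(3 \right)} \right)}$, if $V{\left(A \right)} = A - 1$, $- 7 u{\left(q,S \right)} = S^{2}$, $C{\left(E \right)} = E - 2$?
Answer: $\frac{145}{7} \approx 20.714$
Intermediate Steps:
$Y{\left(g \right)} = 2$ ($Y{\left(g \right)} = 2 \cdot 1 = 2$)
$C{\left(E \right)} = -2 + E$ ($C{\left(E \right)} = E - 2 = -2 + E$)
$Q{\left(R \right)} = - 5 R$
$u{\left(q,S \right)} = - \frac{S^{2}}{7}$
$V{\left(A \right)} = -1 + A$ ($V{\left(A \right)} = A - 1 = -1 + A$)
$\left(Y{\left(P \right)} + V{\left(u{\left(-5,6 \right)} \right)}\right) Q{\left(C{\left(3 \right)} \right)} = \left(2 - \left(1 + \frac{6^{2}}{7}\right)\right) \left(- 5 \left(-2 + 3\right)\right) = \left(2 - \frac{43}{7}\right) \left(\left(-5\right) 1\right) = \left(2 - \frac{43}{7}\right) \left(-5\right) = \left(- \frac{29}{7}\right) \left(-5\right) = \frac{145}{7}$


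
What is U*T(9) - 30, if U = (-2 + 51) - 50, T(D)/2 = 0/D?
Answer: -30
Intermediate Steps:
T(D) = 0 (T(D) = 2*(0/D) = 2*0 = 0)
U = -1 (U = 49 - 50 = -1)
U*T(9) - 30 = -1*0 - 30 = 0 - 30 = -30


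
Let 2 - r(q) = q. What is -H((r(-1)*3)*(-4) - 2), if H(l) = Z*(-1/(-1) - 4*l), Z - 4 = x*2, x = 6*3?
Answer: -6120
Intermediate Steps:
x = 18
r(q) = 2 - q
Z = 40 (Z = 4 + 18*2 = 4 + 36 = 40)
H(l) = 40 - 160*l (H(l) = 40*(-1/(-1) - 4*l) = 40*(-1*(-1) - 4*l) = 40*(1 - 4*l) = 40 - 160*l)
-H((r(-1)*3)*(-4) - 2) = -(40 - 160*(((2 - 1*(-1))*3)*(-4) - 2)) = -(40 - 160*(((2 + 1)*3)*(-4) - 2)) = -(40 - 160*((3*3)*(-4) - 2)) = -(40 - 160*(9*(-4) - 2)) = -(40 - 160*(-36 - 2)) = -(40 - 160*(-38)) = -(40 + 6080) = -1*6120 = -6120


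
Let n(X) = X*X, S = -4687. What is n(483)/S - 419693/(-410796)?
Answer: -93867086953/1925400852 ≈ -48.752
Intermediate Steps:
n(X) = X²
n(483)/S - 419693/(-410796) = 483²/(-4687) - 419693/(-410796) = 233289*(-1/4687) - 419693*(-1/410796) = -233289/4687 + 419693/410796 = -93867086953/1925400852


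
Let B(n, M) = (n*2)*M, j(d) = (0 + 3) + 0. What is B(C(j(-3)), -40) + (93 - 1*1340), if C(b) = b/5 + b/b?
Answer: -1375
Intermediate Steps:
j(d) = 3 (j(d) = 3 + 0 = 3)
C(b) = 1 + b/5 (C(b) = b*(1/5) + 1 = b/5 + 1 = 1 + b/5)
B(n, M) = 2*M*n (B(n, M) = (2*n)*M = 2*M*n)
B(C(j(-3)), -40) + (93 - 1*1340) = 2*(-40)*(1 + (1/5)*3) + (93 - 1*1340) = 2*(-40)*(1 + 3/5) + (93 - 1340) = 2*(-40)*(8/5) - 1247 = -128 - 1247 = -1375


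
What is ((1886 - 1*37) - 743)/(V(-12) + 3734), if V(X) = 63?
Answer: 1106/3797 ≈ 0.29128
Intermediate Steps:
((1886 - 1*37) - 743)/(V(-12) + 3734) = ((1886 - 1*37) - 743)/(63 + 3734) = ((1886 - 37) - 743)/3797 = (1849 - 743)*(1/3797) = 1106*(1/3797) = 1106/3797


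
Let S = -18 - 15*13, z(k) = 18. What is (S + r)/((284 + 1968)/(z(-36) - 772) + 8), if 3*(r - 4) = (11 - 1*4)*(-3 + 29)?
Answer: -33553/1134 ≈ -29.588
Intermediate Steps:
S = -213 (S = -18 - 195 = -213)
r = 194/3 (r = 4 + ((11 - 1*4)*(-3 + 29))/3 = 4 + ((11 - 4)*26)/3 = 4 + (7*26)/3 = 4 + (⅓)*182 = 4 + 182/3 = 194/3 ≈ 64.667)
(S + r)/((284 + 1968)/(z(-36) - 772) + 8) = (-213 + 194/3)/((284 + 1968)/(18 - 772) + 8) = -445/(3*(2252/(-754) + 8)) = -445/(3*(2252*(-1/754) + 8)) = -445/(3*(-1126/377 + 8)) = -445/(3*1890/377) = -445/3*377/1890 = -33553/1134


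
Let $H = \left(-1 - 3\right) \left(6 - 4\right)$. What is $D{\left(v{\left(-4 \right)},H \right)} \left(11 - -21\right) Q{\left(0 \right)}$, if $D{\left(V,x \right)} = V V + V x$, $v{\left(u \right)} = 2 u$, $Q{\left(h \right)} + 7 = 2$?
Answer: $-20480$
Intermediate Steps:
$Q{\left(h \right)} = -5$ ($Q{\left(h \right)} = -7 + 2 = -5$)
$H = -8$ ($H = \left(-4\right) 2 = -8$)
$D{\left(V,x \right)} = V^{2} + V x$
$D{\left(v{\left(-4 \right)},H \right)} \left(11 - -21\right) Q{\left(0 \right)} = 2 \left(-4\right) \left(2 \left(-4\right) - 8\right) \left(11 - -21\right) \left(-5\right) = - 8 \left(-8 - 8\right) \left(11 + 21\right) \left(-5\right) = \left(-8\right) \left(-16\right) 32 \left(-5\right) = 128 \cdot 32 \left(-5\right) = 4096 \left(-5\right) = -20480$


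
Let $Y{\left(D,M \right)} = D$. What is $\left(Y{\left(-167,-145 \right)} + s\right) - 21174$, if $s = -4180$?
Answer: $-25521$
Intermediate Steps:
$\left(Y{\left(-167,-145 \right)} + s\right) - 21174 = \left(-167 - 4180\right) - 21174 = -4347 - 21174 = -25521$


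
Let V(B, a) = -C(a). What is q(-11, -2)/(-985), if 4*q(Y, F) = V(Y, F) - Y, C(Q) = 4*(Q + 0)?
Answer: -19/3940 ≈ -0.0048223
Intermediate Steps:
C(Q) = 4*Q
V(B, a) = -4*a
q(Y, F) = -F - Y/4 (q(Y, F) = (-4*F - Y)/4 = (-Y - 4*F)/4 = -F - Y/4)
q(-11, -2)/(-985) = (-1*(-2) - ¼*(-11))/(-985) = (2 + 11/4)*(-1/985) = (19/4)*(-1/985) = -19/3940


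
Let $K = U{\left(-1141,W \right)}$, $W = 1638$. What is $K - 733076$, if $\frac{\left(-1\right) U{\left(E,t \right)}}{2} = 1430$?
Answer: $-735936$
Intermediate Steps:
$U{\left(E,t \right)} = -2860$ ($U{\left(E,t \right)} = \left(-2\right) 1430 = -2860$)
$K = -2860$
$K - 733076 = -2860 - 733076 = -735936$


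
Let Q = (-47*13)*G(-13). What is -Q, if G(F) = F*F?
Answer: 103259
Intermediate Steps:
G(F) = F²
Q = -103259 (Q = -47*13*(-13)² = -611*169 = -103259)
-Q = -1*(-103259) = 103259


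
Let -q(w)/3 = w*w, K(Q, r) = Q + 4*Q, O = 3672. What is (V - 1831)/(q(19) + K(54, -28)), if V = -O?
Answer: 5503/813 ≈ 6.7688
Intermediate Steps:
K(Q, r) = 5*Q
V = -3672 (V = -1*3672 = -3672)
q(w) = -3*w**2 (q(w) = -3*w*w = -3*w**2)
(V - 1831)/(q(19) + K(54, -28)) = (-3672 - 1831)/(-3*19**2 + 5*54) = -5503/(-3*361 + 270) = -5503/(-1083 + 270) = -5503/(-813) = -5503*(-1/813) = 5503/813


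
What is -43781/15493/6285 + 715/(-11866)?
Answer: -70141561421/1155434010330 ≈ -0.060706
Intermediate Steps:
-43781/15493/6285 + 715/(-11866) = -43781*1/15493*(1/6285) + 715*(-1/11866) = -43781/15493*1/6285 - 715/11866 = -43781/97373505 - 715/11866 = -70141561421/1155434010330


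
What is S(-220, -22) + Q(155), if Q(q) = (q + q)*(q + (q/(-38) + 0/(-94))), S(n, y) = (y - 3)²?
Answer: 900800/19 ≈ 47411.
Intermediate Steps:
S(n, y) = (-3 + y)²
Q(q) = 37*q²/19 (Q(q) = (2*q)*(q + (q*(-1/38) + 0*(-1/94))) = (2*q)*(q + (-q/38 + 0)) = (2*q)*(q - q/38) = (2*q)*(37*q/38) = 37*q²/19)
S(-220, -22) + Q(155) = (-3 - 22)² + (37/19)*155² = (-25)² + (37/19)*24025 = 625 + 888925/19 = 900800/19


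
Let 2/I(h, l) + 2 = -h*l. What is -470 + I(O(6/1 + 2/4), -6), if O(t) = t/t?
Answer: -939/2 ≈ -469.50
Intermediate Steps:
O(t) = 1
I(h, l) = 2/(-2 - h*l)
-470 + I(O(6/1 + 2/4), -6) = -470 - 2/(2 + 1*(-6)) = -470 - 2/(2 - 6) = -470 - 2/(-4) = -470 - 2*(-¼) = -470 + ½ = -939/2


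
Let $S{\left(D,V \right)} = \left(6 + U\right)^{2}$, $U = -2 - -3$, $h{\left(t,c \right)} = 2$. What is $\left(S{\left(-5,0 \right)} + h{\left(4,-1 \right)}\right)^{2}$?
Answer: $2601$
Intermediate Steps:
$U = 1$ ($U = -2 + 3 = 1$)
$S{\left(D,V \right)} = 49$ ($S{\left(D,V \right)} = \left(6 + 1\right)^{2} = 7^{2} = 49$)
$\left(S{\left(-5,0 \right)} + h{\left(4,-1 \right)}\right)^{2} = \left(49 + 2\right)^{2} = 51^{2} = 2601$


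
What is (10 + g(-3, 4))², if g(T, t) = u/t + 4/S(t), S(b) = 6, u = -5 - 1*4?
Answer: 10201/144 ≈ 70.840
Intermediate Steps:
u = -9 (u = -5 - 4 = -9)
g(T, t) = ⅔ - 9/t (g(T, t) = -9/t + 4/6 = -9/t + 4*(⅙) = -9/t + ⅔ = ⅔ - 9/t)
(10 + g(-3, 4))² = (10 + (⅔ - 9/4))² = (10 - 19/12)² = (101/12)² = 10201/144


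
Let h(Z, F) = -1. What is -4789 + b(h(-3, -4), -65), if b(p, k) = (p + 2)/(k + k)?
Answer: -622571/130 ≈ -4789.0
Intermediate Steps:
b(p, k) = (2 + p)/(2*k) (b(p, k) = (2 + p)/((2*k)) = (2 + p)*(1/(2*k)) = (2 + p)/(2*k))
-4789 + b(h(-3, -4), -65) = -4789 + (1/2)*(2 - 1)/(-65) = -4789 + (1/2)*(-1/65)*1 = -4789 - 1/130 = -622571/130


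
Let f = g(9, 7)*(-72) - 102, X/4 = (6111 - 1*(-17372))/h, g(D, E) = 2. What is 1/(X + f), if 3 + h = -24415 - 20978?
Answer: -11349/2815337 ≈ -0.0040311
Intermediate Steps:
h = -45396 (h = -3 + (-24415 - 20978) = -3 - 45393 = -45396)
X = -23483/11349 (X = 4*((6111 - 1*(-17372))/(-45396)) = 4*((6111 + 17372)*(-1/45396)) = 4*(23483*(-1/45396)) = 4*(-23483/45396) = -23483/11349 ≈ -2.0692)
f = -246 (f = 2*(-72) - 102 = -144 - 102 = -246)
1/(X + f) = 1/(-23483/11349 - 246) = 1/(-2815337/11349) = -11349/2815337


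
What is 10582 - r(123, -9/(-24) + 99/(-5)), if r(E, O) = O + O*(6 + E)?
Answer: 52429/4 ≈ 13107.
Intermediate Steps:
10582 - r(123, -9/(-24) + 99/(-5)) = 10582 - (-9/(-24) + 99/(-5))*(7 + 123) = 10582 - (-9*(-1/24) + 99*(-1/5))*130 = 10582 - (3/8 - 99/5)*130 = 10582 - (-777)*130/40 = 10582 - 1*(-10101/4) = 10582 + 10101/4 = 52429/4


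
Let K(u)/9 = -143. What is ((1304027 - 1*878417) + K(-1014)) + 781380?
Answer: 1205703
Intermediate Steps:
K(u) = -1287 (K(u) = 9*(-143) = -1287)
((1304027 - 1*878417) + K(-1014)) + 781380 = ((1304027 - 1*878417) - 1287) + 781380 = ((1304027 - 878417) - 1287) + 781380 = (425610 - 1287) + 781380 = 424323 + 781380 = 1205703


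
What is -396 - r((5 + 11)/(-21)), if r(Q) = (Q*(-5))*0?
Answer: -396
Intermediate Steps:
r(Q) = 0 (r(Q) = -5*Q*0 = 0)
-396 - r((5 + 11)/(-21)) = -396 - 1*0 = -396 + 0 = -396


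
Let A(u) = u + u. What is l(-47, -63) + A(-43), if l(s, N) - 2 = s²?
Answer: 2125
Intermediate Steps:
l(s, N) = 2 + s²
A(u) = 2*u
l(-47, -63) + A(-43) = (2 + (-47)²) + 2*(-43) = (2 + 2209) - 86 = 2211 - 86 = 2125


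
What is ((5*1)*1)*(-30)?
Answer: -150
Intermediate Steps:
((5*1)*1)*(-30) = (5*1)*(-30) = 5*(-30) = -150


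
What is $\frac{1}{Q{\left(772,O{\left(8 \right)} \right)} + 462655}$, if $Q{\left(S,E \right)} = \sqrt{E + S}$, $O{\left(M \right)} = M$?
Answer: $\frac{92531}{42809929649} - \frac{2 \sqrt{195}}{214049648245} \approx 2.1613 \cdot 10^{-6}$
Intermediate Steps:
$\frac{1}{Q{\left(772,O{\left(8 \right)} \right)} + 462655} = \frac{1}{\sqrt{8 + 772} + 462655} = \frac{1}{\sqrt{780} + 462655} = \frac{1}{2 \sqrt{195} + 462655} = \frac{1}{462655 + 2 \sqrt{195}}$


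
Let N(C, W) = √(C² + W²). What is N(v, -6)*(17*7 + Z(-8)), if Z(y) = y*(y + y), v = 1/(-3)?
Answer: 1235*√13/3 ≈ 1484.3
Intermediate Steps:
v = -⅓ ≈ -0.33333
Z(y) = 2*y² (Z(y) = y*(2*y) = 2*y²)
N(v, -6)*(17*7 + Z(-8)) = √((-⅓)² + (-6)²)*(17*7 + 2*(-8)²) = √(⅑ + 36)*(119 + 2*64) = √(325/9)*(119 + 128) = (5*√13/3)*247 = 1235*√13/3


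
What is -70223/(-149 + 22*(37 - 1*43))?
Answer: 70223/281 ≈ 249.90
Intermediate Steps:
-70223/(-149 + 22*(37 - 1*43)) = -70223/(-149 + 22*(37 - 43)) = -70223/(-149 + 22*(-6)) = -70223/(-149 - 132) = -70223/(-281) = -70223*(-1/281) = 70223/281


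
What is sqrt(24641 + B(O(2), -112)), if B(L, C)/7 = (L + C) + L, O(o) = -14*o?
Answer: 19*sqrt(65) ≈ 153.18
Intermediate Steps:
B(L, C) = 7*C + 14*L (B(L, C) = 7*((L + C) + L) = 7*((C + L) + L) = 7*(C + 2*L) = 7*C + 14*L)
sqrt(24641 + B(O(2), -112)) = sqrt(24641 + (7*(-112) + 14*(-14*2))) = sqrt(24641 + (-784 + 14*(-28))) = sqrt(24641 + (-784 - 392)) = sqrt(24641 - 1176) = sqrt(23465) = 19*sqrt(65)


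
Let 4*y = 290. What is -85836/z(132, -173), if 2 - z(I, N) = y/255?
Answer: -8755272/175 ≈ -50030.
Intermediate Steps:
y = 145/2 (y = (1/4)*290 = 145/2 ≈ 72.500)
z(I, N) = 175/102 (z(I, N) = 2 - 145/(2*255) = 2 - 1*29/102 = 2 - 29/102 = 175/102)
-85836/z(132, -173) = -85836/175/102 = -85836*102/175 = -8755272/175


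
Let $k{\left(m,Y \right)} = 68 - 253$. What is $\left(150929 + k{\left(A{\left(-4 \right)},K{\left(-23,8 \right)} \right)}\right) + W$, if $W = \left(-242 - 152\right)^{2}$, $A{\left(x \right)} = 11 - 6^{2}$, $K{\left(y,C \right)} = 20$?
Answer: $305980$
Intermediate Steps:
$A{\left(x \right)} = -25$ ($A{\left(x \right)} = 11 - 36 = -25$)
$W = 155236$ ($W = \left(-394\right)^{2} = 155236$)
$k{\left(m,Y \right)} = -185$ ($k{\left(m,Y \right)} = 68 - 253 = -185$)
$\left(150929 + k{\left(A{\left(-4 \right)},K{\left(-23,8 \right)} \right)}\right) + W = \left(150929 - 185\right) + 155236 = 150744 + 155236 = 305980$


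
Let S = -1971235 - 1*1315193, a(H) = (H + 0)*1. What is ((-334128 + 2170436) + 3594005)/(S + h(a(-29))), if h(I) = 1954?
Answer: -5430313/3284474 ≈ -1.6533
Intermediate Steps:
a(H) = H (a(H) = H*1 = H)
S = -3286428 (S = -1971235 - 1315193 = -3286428)
((-334128 + 2170436) + 3594005)/(S + h(a(-29))) = ((-334128 + 2170436) + 3594005)/(-3286428 + 1954) = (1836308 + 3594005)/(-3284474) = 5430313*(-1/3284474) = -5430313/3284474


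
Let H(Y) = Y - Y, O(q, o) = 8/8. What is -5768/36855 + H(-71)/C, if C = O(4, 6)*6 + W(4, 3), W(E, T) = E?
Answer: -824/5265 ≈ -0.15651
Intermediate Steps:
O(q, o) = 1 (O(q, o) = 8*(⅛) = 1)
H(Y) = 0
C = 10 (C = 1*6 + 4 = 6 + 4 = 10)
-5768/36855 + H(-71)/C = -5768/36855 + 0/10 = -5768*1/36855 + 0*(⅒) = -824/5265 + 0 = -824/5265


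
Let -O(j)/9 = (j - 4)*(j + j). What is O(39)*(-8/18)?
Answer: 10920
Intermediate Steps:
O(j) = -18*j*(-4 + j) (O(j) = -9*(j - 4)*(j + j) = -9*(-4 + j)*2*j = -18*j*(-4 + j))
O(39)*(-8/18) = (18*39*(4 - 1*39))*(-8/18) = (18*39*(4 - 39))*(-8*1/18) = (18*39*(-35))*(-4/9) = -24570*(-4/9) = 10920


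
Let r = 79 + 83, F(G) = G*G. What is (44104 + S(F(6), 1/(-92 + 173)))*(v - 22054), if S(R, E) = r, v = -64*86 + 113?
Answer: -1214880370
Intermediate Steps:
F(G) = G²
v = -5391 (v = -5504 + 113 = -5391)
r = 162
S(R, E) = 162
(44104 + S(F(6), 1/(-92 + 173)))*(v - 22054) = (44104 + 162)*(-5391 - 22054) = 44266*(-27445) = -1214880370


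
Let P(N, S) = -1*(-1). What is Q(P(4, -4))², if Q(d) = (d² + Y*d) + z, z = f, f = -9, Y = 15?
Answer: 49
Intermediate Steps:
z = -9
P(N, S) = 1
Q(d) = -9 + d² + 15*d (Q(d) = (d² + 15*d) - 9 = -9 + d² + 15*d)
Q(P(4, -4))² = (-9 + 1² + 15*1)² = (-9 + 1 + 15)² = 7² = 49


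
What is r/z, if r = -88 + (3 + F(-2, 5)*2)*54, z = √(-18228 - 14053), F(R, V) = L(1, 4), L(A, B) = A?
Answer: -182*I*√32281/32281 ≈ -1.013*I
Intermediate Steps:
F(R, V) = 1
z = I*√32281 (z = √(-32281) = I*√32281 ≈ 179.67*I)
r = 182 (r = -88 + (3 + 1*2)*54 = -88 + (3 + 2)*54 = -88 + 5*54 = -88 + 270 = 182)
r/z = 182/((I*√32281)) = 182*(-I*√32281/32281) = -182*I*√32281/32281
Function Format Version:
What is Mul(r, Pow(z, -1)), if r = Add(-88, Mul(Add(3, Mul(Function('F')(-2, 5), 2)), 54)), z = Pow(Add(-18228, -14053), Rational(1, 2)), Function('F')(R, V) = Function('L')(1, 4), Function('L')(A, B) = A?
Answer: Mul(Rational(-182, 32281), I, Pow(32281, Rational(1, 2))) ≈ Mul(-1.0130, I)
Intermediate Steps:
Function('F')(R, V) = 1
z = Mul(I, Pow(32281, Rational(1, 2))) (z = Pow(-32281, Rational(1, 2)) = Mul(I, Pow(32281, Rational(1, 2))) ≈ Mul(179.67, I))
r = 182 (r = Add(-88, Mul(Add(3, Mul(1, 2)), 54)) = Add(-88, Mul(Add(3, 2), 54)) = Add(-88, Mul(5, 54)) = Add(-88, 270) = 182)
Mul(r, Pow(z, -1)) = Mul(182, Pow(Mul(I, Pow(32281, Rational(1, 2))), -1)) = Mul(182, Mul(Rational(-1, 32281), I, Pow(32281, Rational(1, 2)))) = Mul(Rational(-182, 32281), I, Pow(32281, Rational(1, 2)))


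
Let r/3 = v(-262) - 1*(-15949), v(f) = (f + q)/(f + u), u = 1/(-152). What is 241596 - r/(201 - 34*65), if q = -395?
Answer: 715985972321/2963275 ≈ 2.4162e+5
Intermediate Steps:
u = -1/152 ≈ -0.0065789
v(f) = (-395 + f)/(-1/152 + f) (v(f) = (f - 395)/(f - 1/152) = (-395 + f)/(-1/152 + f))
r = 70585421/1475 (r = 3*(152*(-395 - 262)/(-1 + 152*(-262)) - 1*(-15949)) = 3*(152*(-657)/(-1 - 39824) + 15949) = 3*(152*(-657)/(-39825) + 15949) = 3*(152*(-1/39825)*(-657) + 15949) = 3*(11096/4425 + 15949) = 3*(70585421/4425) = 70585421/1475 ≈ 47855.)
241596 - r/(201 - 34*65) = 241596 - 70585421/(1475*(201 - 34*65)) = 241596 - 70585421/(1475*(201 - 2210)) = 241596 - 70585421/(1475*(-2009)) = 241596 - 70585421*(-1)/(1475*2009) = 241596 - 1*(-70585421/2963275) = 241596 + 70585421/2963275 = 715985972321/2963275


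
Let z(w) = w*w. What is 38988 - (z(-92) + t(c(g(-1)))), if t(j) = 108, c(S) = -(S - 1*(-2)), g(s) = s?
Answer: 30416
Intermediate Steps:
c(S) = -2 - S (c(S) = -(S + 2) = -(2 + S) = -2 - S)
z(w) = w**2
38988 - (z(-92) + t(c(g(-1)))) = 38988 - ((-92)**2 + 108) = 38988 - (8464 + 108) = 38988 - 1*8572 = 38988 - 8572 = 30416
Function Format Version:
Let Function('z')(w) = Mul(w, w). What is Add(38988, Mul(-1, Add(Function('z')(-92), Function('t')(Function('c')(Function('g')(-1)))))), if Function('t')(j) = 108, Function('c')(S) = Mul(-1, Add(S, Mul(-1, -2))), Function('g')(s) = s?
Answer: 30416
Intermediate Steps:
Function('c')(S) = Add(-2, Mul(-1, S)) (Function('c')(S) = Mul(-1, Add(S, 2)) = Mul(-1, Add(2, S)) = Add(-2, Mul(-1, S)))
Function('z')(w) = Pow(w, 2)
Add(38988, Mul(-1, Add(Function('z')(-92), Function('t')(Function('c')(Function('g')(-1)))))) = Add(38988, Mul(-1, Add(Pow(-92, 2), 108))) = Add(38988, Mul(-1, Add(8464, 108))) = Add(38988, Mul(-1, 8572)) = Add(38988, -8572) = 30416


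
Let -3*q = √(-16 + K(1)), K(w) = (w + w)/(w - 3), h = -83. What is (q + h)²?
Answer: (249 + I*√17)²/9 ≈ 6887.1 + 228.15*I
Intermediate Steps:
K(w) = 2*w/(-3 + w) (K(w) = (2*w)/(-3 + w) = 2*w/(-3 + w))
q = -I*√17/3 (q = -√(-16 + 2*1/(-3 + 1))/3 = -√(-16 + 2*1/(-2))/3 = -√(-16 + 2*1*(-½))/3 = -√(-16 - 1)/3 = -I*√17/3 ≈ -1.3744*I)
(q + h)² = (-I*√17/3 - 83)² = (-83 - I*√17/3)²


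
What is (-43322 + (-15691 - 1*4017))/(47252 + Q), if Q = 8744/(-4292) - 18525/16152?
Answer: -72825265392/54591584173 ≈ -1.3340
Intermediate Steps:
Q = -18395199/5777032 (Q = 8744*(-1/4292) - 18525*1/16152 = -2186/1073 - 6175/5384 = -18395199/5777032 ≈ -3.1842)
(-43322 + (-15691 - 1*4017))/(47252 + Q) = (-43322 + (-15691 - 1*4017))/(47252 - 18395199/5777032) = (-43322 + (-15691 - 4017))/(272957920865/5777032) = (-43322 - 19708)*(5777032/272957920865) = -63030*5777032/272957920865 = -72825265392/54591584173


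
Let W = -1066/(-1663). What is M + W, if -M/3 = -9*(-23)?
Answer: -1031657/1663 ≈ -620.36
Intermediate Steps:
M = -621 (M = -(-27)*(-23) = -3*207 = -621)
W = 1066/1663 (W = -1066*(-1/1663) = 1066/1663 ≈ 0.64101)
M + W = -621 + 1066/1663 = -1031657/1663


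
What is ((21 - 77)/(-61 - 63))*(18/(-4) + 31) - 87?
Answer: -2326/31 ≈ -75.032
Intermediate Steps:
((21 - 77)/(-61 - 63))*(18/(-4) + 31) - 87 = (-56/(-124))*(18*(-¼) + 31) - 87 = (-56*(-1/124))*(-9/2 + 31) - 87 = (14/31)*(53/2) - 87 = 371/31 - 87 = -2326/31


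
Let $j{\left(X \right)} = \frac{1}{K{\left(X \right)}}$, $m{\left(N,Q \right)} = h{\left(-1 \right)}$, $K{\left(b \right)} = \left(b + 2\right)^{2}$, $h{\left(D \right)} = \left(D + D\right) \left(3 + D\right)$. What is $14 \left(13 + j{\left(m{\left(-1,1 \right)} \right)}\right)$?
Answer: $\frac{371}{2} \approx 185.5$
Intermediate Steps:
$h{\left(D \right)} = 2 D \left(3 + D\right)$
$K{\left(b \right)} = \left(2 + b\right)^{2}$
$m{\left(N,Q \right)} = -4$ ($m{\left(N,Q \right)} = 2 \left(-1\right) \left(3 - 1\right) = 2 \left(-1\right) 2 = -4$)
$j{\left(X \right)} = \frac{1}{\left(2 + X\right)^{2}}$
$14 \left(13 + j{\left(m{\left(-1,1 \right)} \right)}\right) = 14 \left(13 + \frac{1}{\left(2 - 4\right)^{2}}\right) = 14 \left(13 + \frac{1}{4}\right) = 14 \cdot \frac{53}{4} = \frac{371}{2}$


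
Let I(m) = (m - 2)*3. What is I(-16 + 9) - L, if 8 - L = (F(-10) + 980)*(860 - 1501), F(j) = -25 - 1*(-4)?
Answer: -614754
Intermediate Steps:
F(j) = -21 (F(j) = -25 + 4 = -21)
I(m) = -6 + 3*m (I(m) = (-2 + m)*3 = -6 + 3*m)
L = 614727 (L = 8 - (-21 + 980)*(860 - 1501) = 8 - 959*(-641) = 8 - 1*(-614719) = 8 + 614719 = 614727)
I(-16 + 9) - L = (-6 + 3*(-16 + 9)) - 1*614727 = (-6 + 3*(-7)) - 614727 = (-6 - 21) - 614727 = -27 - 614727 = -614754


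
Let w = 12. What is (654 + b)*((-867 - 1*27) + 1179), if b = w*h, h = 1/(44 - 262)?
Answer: 20314800/109 ≈ 1.8637e+5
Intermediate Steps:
h = -1/218 (h = 1/(-218) = -1/218 ≈ -0.0045872)
b = -6/109 (b = 12*(-1/218) = -6/109 ≈ -0.055046)
(654 + b)*((-867 - 1*27) + 1179) = (654 - 6/109)*((-867 - 1*27) + 1179) = 71280*((-867 - 27) + 1179)/109 = 71280*(-894 + 1179)/109 = (71280/109)*285 = 20314800/109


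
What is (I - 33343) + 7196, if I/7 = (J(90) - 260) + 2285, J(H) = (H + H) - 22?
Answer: -10866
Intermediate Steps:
J(H) = -22 + 2*H (J(H) = 2*H - 22 = -22 + 2*H)
I = 15281 (I = 7*(((-22 + 2*90) - 260) + 2285) = 7*(((-22 + 180) - 260) + 2285) = 7*((158 - 260) + 2285) = 7*(-102 + 2285) = 7*2183 = 15281)
(I - 33343) + 7196 = (15281 - 33343) + 7196 = -18062 + 7196 = -10866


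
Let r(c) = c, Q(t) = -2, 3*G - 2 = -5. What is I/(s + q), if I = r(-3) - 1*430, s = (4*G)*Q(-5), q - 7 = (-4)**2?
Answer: -433/31 ≈ -13.968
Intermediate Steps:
G = -1 (G = 2/3 + (1/3)*(-5) = 2/3 - 5/3 = -1)
q = 23 (q = 7 + (-4)**2 = 7 + 16 = 23)
s = 8 (s = (4*(-1))*(-2) = -4*(-2) = 8)
I = -433 (I = -3 - 1*430 = -3 - 430 = -433)
I/(s + q) = -433/(8 + 23) = -433/31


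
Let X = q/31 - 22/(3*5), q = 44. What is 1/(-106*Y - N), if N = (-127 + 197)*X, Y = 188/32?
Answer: -372/230431 ≈ -0.0016144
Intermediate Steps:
Y = 47/8 (Y = 188*(1/32) = 47/8 ≈ 5.8750)
X = -22/465 (X = 44/31 - 22/(3*5) = 44*(1/31) - 22/15 = 44/31 - 22*1/15 = 44/31 - 22/15 = -22/465 ≈ -0.047312)
N = -308/93 (N = (-127 + 197)*(-22/465) = 70*(-22/465) = -308/93 ≈ -3.3118)
1/(-106*Y - N) = 1/(-106*47/8 - 1*(-308/93)) = 1/(-2491/4 + 308/93) = 1/(-230431/372) = -372/230431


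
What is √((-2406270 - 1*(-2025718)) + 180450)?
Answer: I*√200102 ≈ 447.33*I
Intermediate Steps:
√((-2406270 - 1*(-2025718)) + 180450) = √((-2406270 + 2025718) + 180450) = √(-380552 + 180450) = √(-200102) = I*√200102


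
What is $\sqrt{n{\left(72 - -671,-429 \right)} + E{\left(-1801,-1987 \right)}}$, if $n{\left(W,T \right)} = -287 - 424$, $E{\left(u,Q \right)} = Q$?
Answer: $i \sqrt{2698} \approx 51.942 i$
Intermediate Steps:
$n{\left(W,T \right)} = -711$ ($n{\left(W,T \right)} = -287 - 424 = -711$)
$\sqrt{n{\left(72 - -671,-429 \right)} + E{\left(-1801,-1987 \right)}} = \sqrt{-711 - 1987} = \sqrt{-2698} = i \sqrt{2698}$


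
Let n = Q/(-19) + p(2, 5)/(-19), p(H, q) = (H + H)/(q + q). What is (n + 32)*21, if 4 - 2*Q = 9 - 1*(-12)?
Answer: 129381/190 ≈ 680.95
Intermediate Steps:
p(H, q) = H/q (p(H, q) = (2*H)/((2*q)) = (2*H)*(1/(2*q)) = H/q)
Q = -17/2 (Q = 2 - (9 - 1*(-12))/2 = 2 - (9 + 12)/2 = 2 - ½*21 = 2 - 21/2 = -17/2 ≈ -8.5000)
n = 81/190 (n = -17/2/(-19) + (2/5)/(-19) = -17/2*(-1/19) + (2*(⅕))*(-1/19) = 17/38 + (⅖)*(-1/19) = 17/38 - 2/95 = 81/190 ≈ 0.42632)
(n + 32)*21 = (81/190 + 32)*21 = (6161/190)*21 = 129381/190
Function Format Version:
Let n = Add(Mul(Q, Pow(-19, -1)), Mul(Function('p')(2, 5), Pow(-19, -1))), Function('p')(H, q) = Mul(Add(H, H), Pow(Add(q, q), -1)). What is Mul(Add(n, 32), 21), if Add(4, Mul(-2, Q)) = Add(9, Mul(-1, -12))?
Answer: Rational(129381, 190) ≈ 680.95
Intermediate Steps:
Function('p')(H, q) = Mul(H, Pow(q, -1)) (Function('p')(H, q) = Mul(Mul(2, H), Pow(Mul(2, q), -1)) = Mul(Mul(2, H), Mul(Rational(1, 2), Pow(q, -1))) = Mul(H, Pow(q, -1)))
Q = Rational(-17, 2) (Q = Add(2, Mul(Rational(-1, 2), Add(9, Mul(-1, -12)))) = Add(2, Mul(Rational(-1, 2), Add(9, 12))) = Add(2, Mul(Rational(-1, 2), 21)) = Add(2, Rational(-21, 2)) = Rational(-17, 2) ≈ -8.5000)
n = Rational(81, 190) (n = Add(Mul(Rational(-17, 2), Pow(-19, -1)), Mul(Mul(2, Pow(5, -1)), Pow(-19, -1))) = Add(Mul(Rational(-17, 2), Rational(-1, 19)), Mul(Mul(2, Rational(1, 5)), Rational(-1, 19))) = Add(Rational(17, 38), Mul(Rational(2, 5), Rational(-1, 19))) = Add(Rational(17, 38), Rational(-2, 95)) = Rational(81, 190) ≈ 0.42632)
Mul(Add(n, 32), 21) = Mul(Add(Rational(81, 190), 32), 21) = Mul(Rational(6161, 190), 21) = Rational(129381, 190)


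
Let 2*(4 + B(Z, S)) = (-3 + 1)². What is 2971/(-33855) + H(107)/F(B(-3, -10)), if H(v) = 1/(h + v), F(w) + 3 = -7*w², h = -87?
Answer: -75035/839604 ≈ -0.089370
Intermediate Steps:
B(Z, S) = -2 (B(Z, S) = -4 + (-3 + 1)²/2 = -4 + (½)*(-2)² = -4 + (½)*4 = -4 + 2 = -2)
F(w) = -3 - 7*w²
H(v) = 1/(-87 + v)
2971/(-33855) + H(107)/F(B(-3, -10)) = 2971/(-33855) + 1/((-87 + 107)*(-3 - 7*(-2)²)) = 2971*(-1/33855) + 1/(20*(-3 - 7*4)) = -2971/33855 + 1/(20*(-3 - 28)) = -2971/33855 + (1/20)/(-31) = -2971/33855 + (1/20)*(-1/31) = -2971/33855 - 1/620 = -75035/839604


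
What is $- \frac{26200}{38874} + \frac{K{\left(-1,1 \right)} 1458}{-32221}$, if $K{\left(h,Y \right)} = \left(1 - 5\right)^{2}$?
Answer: $- \frac{875521436}{626279577} \approx -1.398$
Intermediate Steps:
$K{\left(h,Y \right)} = 16$ ($K{\left(h,Y \right)} = \left(-4\right)^{2} = 16$)
$- \frac{26200}{38874} + \frac{K{\left(-1,1 \right)} 1458}{-32221} = - \frac{26200}{38874} + \frac{16 \cdot 1458}{-32221} = \left(-26200\right) \frac{1}{38874} + 23328 \left(- \frac{1}{32221}\right) = - \frac{13100}{19437} - \frac{23328}{32221} = - \frac{875521436}{626279577}$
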